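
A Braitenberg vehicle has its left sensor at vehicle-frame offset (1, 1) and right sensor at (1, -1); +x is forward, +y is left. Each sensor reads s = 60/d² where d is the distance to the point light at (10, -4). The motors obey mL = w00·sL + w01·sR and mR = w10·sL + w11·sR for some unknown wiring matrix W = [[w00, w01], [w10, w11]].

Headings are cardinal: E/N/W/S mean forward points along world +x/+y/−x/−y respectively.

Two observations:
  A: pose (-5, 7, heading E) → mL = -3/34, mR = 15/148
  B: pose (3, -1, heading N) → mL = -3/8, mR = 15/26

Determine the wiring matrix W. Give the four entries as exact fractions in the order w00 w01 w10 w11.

-1/2 0 0 1/2

obs A: pose=(-5,7,E) → sL=3/17, sR=15/74, mL=-3/34, mR=15/148
obs B: pose=(3,-1,N) → sL=3/4, sR=15/13, mL=-3/8, mR=15/26
sensor matrix S = [[3/17, 15/74], [3/4, 15/13]]; det S = 3375/65416
solve [mL_A; mL_B] = S·[w00; w01] and [mR_A; mR_B] = S·[w10; w11]:
  w00 = -1/2, w01 = 0, w10 = 0, w11 = 1/2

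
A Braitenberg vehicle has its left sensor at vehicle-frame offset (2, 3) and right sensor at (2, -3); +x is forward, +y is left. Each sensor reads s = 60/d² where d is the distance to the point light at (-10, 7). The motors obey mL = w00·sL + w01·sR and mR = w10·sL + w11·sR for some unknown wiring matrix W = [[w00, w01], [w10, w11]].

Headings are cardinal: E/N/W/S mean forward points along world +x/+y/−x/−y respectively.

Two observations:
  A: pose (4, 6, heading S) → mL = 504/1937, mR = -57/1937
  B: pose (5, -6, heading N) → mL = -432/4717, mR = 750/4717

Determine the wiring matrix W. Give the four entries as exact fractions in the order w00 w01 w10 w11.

-1 1 1 -1/2

obs A: pose=(4,6,S) → sL=30/149, sR=6/13, mL=504/1937, mR=-57/1937
obs B: pose=(5,-6,N) → sL=12/53, sR=12/89, mL=-432/4717, mR=750/4717
sensor matrix S = [[30/149, 6/13], [12/53, 12/89]]; det S = -706752/9136829
solve [mL_A; mL_B] = S·[w00; w01] and [mR_A; mR_B] = S·[w10; w11]:
  w00 = -1, w01 = 1, w10 = 1, w11 = -1/2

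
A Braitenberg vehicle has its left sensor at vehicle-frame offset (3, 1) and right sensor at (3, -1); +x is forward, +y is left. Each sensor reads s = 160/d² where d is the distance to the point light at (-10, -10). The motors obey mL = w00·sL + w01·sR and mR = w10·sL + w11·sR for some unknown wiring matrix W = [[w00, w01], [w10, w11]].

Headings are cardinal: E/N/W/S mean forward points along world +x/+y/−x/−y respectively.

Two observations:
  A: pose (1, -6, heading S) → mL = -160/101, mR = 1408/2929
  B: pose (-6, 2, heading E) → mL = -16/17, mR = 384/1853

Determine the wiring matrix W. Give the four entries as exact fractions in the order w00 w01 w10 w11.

obs A: pose=(1,-6,S) → sL=32/29, sR=160/101, mL=-160/101, mR=1408/2929
obs B: pose=(-6,2,E) → sL=80/109, sR=16/17, mL=-16/17, mR=384/1853
sensor matrix S = [[32/29, 160/101], [80/109, 16/17]]; det S = -673792/5427437
solve [mL_A; mL_B] = S·[w00; w01] and [mR_A; mR_B] = S·[w10; w11]:
  w00 = 0, w01 = -1, w10 = -1, w11 = 1

0 -1 -1 1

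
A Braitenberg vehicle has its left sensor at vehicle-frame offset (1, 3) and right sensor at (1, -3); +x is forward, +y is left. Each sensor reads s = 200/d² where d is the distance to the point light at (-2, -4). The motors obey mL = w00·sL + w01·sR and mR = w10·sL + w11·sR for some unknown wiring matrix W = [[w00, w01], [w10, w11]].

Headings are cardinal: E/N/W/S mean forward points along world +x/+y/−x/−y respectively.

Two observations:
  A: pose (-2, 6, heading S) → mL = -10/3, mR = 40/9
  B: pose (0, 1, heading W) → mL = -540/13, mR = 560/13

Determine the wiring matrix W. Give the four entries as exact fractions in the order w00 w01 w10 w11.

obs A: pose=(-2,6,S) → sL=20/9, sR=20/9, mL=-10/3, mR=40/9
obs B: pose=(0,1,W) → sL=40, sR=40/13, mL=-540/13, mR=560/13
sensor matrix S = [[20/9, 20/9], [40, 40/13]]; det S = -3200/39
solve [mL_A; mL_B] = S·[w00; w01] and [mR_A; mR_B] = S·[w10; w11]:
  w00 = -1, w01 = -1/2, w10 = 1, w11 = 1

-1 -1/2 1 1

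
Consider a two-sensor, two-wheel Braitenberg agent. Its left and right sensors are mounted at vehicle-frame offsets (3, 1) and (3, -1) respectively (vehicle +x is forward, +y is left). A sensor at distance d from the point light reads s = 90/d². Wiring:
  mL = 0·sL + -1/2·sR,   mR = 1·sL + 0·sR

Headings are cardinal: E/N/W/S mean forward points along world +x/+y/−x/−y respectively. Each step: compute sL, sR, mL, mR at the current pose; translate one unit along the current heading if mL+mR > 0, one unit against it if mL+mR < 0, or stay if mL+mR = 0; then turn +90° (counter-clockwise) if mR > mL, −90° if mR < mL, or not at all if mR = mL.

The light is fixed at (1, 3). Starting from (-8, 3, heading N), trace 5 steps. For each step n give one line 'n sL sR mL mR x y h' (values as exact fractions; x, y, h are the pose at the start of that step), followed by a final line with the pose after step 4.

0 90/109 90/73 -45/73 90/109 -8 3 N
1 5/8 45/74 -45/148 5/8 -8 4 W
2 18/17 18/25 -9/25 18/17 -9 4 S
3 9/5 9/5 -9/10 9/5 -9 3 E
4 90/109 90/73 -45/73 90/109 -8 3 N
final -8 4 W

n=0: pose=(-8,3,N); sL=90/109, sR=90/73; mL=-45/73, mR=90/109; mL+mR=1665/7957 → advance +1; mR−mL=11475/7957 → turn +1·90°
n=1: pose=(-8,4,W); sL=5/8, sR=45/74; mL=-45/148, mR=5/8; mL+mR=95/296 → advance +1; mR−mL=275/296 → turn +1·90°
n=2: pose=(-9,4,S); sL=18/17, sR=18/25; mL=-9/25, mR=18/17; mL+mR=297/425 → advance +1; mR−mL=603/425 → turn +1·90°
n=3: pose=(-9,3,E); sL=9/5, sR=9/5; mL=-9/10, mR=9/5; mL+mR=9/10 → advance +1; mR−mL=27/10 → turn +1·90°
n=4: pose=(-8,3,N); sL=90/109, sR=90/73; mL=-45/73, mR=90/109; mL+mR=1665/7957 → advance +1; mR−mL=11475/7957 → turn +1·90°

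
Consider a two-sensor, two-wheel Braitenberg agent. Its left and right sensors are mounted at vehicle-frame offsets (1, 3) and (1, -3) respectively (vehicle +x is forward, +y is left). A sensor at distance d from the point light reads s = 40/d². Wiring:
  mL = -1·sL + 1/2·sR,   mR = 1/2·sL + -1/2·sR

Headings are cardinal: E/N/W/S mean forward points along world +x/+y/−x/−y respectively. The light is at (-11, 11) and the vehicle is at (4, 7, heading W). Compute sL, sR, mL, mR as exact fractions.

left sensor world pos  = (3, 4); dL² = 245
right sensor world pos = (3, 10); dR² = 197
sL = 40/245 = 8/49
sR = 40/197 = 40/197
mL = -1·sL + 1/2·sR = -596/9653
mR = 1/2·sL + -1/2·sR = -192/9653

8/49 40/197 -596/9653 -192/9653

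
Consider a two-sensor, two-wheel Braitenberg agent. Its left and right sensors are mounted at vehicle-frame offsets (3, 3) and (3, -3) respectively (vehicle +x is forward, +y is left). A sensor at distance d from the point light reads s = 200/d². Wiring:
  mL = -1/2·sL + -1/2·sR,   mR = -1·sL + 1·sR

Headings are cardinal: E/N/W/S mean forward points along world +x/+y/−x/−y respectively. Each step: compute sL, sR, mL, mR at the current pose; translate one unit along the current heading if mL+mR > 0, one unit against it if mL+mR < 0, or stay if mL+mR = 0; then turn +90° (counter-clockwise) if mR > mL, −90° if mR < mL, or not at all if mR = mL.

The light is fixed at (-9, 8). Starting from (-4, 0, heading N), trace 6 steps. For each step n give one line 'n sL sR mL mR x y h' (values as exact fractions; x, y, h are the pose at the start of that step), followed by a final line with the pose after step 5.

n=0: pose=(-4,0,N); sL=200/29, sR=200/89; mL=-11800/2581, mR=-12000/2581; mL+mR=-23800/2581 → advance -1; mR−mL=-200/2581 → turn -1·90°
n=1: pose=(-4,-1,E); sL=2, sR=25/26; mL=-77/52, mR=-27/26; mL+mR=-131/52 → advance -1; mR−mL=23/52 → turn +1·90°
n=2: pose=(-5,-1,N); sL=200/37, sR=40/17; mL=-2440/629, mR=-1920/629; mL+mR=-4360/629 → advance -1; mR−mL=520/629 → turn +1·90°
n=3: pose=(-5,-2,W); sL=20/17, sR=4; mL=-44/17, mR=48/17; mL+mR=4/17 → advance +1; mR−mL=92/17 → turn +1·90°
n=4: pose=(-6,-2,S); sL=40/41, sR=200/169; mL=-7480/6929, mR=1440/6929; mL+mR=-6040/6929 → advance -1; mR−mL=8920/6929 → turn +1·90°
n=5: pose=(-6,-1,E); sL=25/9, sR=10/9; mL=-35/18, mR=-5/3; mL+mR=-65/18 → advance -1; mR−mL=5/18 → turn +1·90°

0 200/29 200/89 -11800/2581 -12000/2581 -4 0 N
1 2 25/26 -77/52 -27/26 -4 -1 E
2 200/37 40/17 -2440/629 -1920/629 -5 -1 N
3 20/17 4 -44/17 48/17 -5 -2 W
4 40/41 200/169 -7480/6929 1440/6929 -6 -2 S
5 25/9 10/9 -35/18 -5/3 -6 -1 E
final -7 -1 N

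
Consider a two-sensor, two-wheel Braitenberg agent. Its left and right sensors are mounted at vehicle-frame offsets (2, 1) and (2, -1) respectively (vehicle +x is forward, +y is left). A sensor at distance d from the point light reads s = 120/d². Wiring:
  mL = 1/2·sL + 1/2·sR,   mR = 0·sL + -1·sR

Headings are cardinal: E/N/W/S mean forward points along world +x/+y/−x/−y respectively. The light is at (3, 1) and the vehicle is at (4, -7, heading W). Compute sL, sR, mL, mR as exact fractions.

left sensor world pos  = (2, -8); dL² = 82
right sensor world pos = (2, -6); dR² = 50
sL = 120/82 = 60/41
sR = 120/50 = 12/5
mL = 1/2·sL + 1/2·sR = 396/205
mR = 0·sL + -1·sR = -12/5

60/41 12/5 396/205 -12/5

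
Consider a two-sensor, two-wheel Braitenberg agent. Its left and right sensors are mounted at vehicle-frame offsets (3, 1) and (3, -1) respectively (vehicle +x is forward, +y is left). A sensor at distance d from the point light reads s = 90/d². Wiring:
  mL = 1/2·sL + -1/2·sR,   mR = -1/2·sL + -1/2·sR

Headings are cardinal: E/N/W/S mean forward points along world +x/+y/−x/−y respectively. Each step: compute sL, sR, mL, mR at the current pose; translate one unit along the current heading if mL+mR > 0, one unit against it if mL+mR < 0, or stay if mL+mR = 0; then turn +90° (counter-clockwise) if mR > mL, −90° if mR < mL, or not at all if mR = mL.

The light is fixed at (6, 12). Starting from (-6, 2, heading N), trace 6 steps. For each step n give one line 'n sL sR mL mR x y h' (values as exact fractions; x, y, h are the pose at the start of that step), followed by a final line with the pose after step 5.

0 45/109 9/17 -108/1853 -873/1853 -6 2 N
1 90/181 2/5 44/905 -406/905 -6 1 E
2 9/34 45/196 117/6664 -1647/6664 -7 1 S
3 90/377 90/337 -1800/127049 -32130/127049 -7 2 W
4 45/109 9/17 -108/1853 -873/1853 -6 2 N
5 90/181 2/5 44/905 -406/905 -6 1 E
final -7 1 S

n=0: pose=(-6,2,N); sL=45/109, sR=9/17; mL=-108/1853, mR=-873/1853; mL+mR=-9/17 → advance -1; mR−mL=-45/109 → turn -1·90°
n=1: pose=(-6,1,E); sL=90/181, sR=2/5; mL=44/905, mR=-406/905; mL+mR=-2/5 → advance -1; mR−mL=-90/181 → turn -1·90°
n=2: pose=(-7,1,S); sL=9/34, sR=45/196; mL=117/6664, mR=-1647/6664; mL+mR=-45/196 → advance -1; mR−mL=-9/34 → turn -1·90°
n=3: pose=(-7,2,W); sL=90/377, sR=90/337; mL=-1800/127049, mR=-32130/127049; mL+mR=-90/337 → advance -1; mR−mL=-90/377 → turn -1·90°
n=4: pose=(-6,2,N); sL=45/109, sR=9/17; mL=-108/1853, mR=-873/1853; mL+mR=-9/17 → advance -1; mR−mL=-45/109 → turn -1·90°
n=5: pose=(-6,1,E); sL=90/181, sR=2/5; mL=44/905, mR=-406/905; mL+mR=-2/5 → advance -1; mR−mL=-90/181 → turn -1·90°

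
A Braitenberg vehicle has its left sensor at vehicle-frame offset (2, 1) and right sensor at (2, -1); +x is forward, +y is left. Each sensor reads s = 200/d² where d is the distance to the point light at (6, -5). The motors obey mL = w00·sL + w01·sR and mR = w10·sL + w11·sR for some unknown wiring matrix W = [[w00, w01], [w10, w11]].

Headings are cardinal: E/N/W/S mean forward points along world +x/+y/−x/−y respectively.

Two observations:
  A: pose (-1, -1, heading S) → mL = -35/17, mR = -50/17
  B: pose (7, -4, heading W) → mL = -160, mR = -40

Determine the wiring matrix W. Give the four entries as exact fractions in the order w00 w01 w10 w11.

obs A: pose=(-1,-1,S) → sL=5, sR=50/17, mL=-35/17, mR=-50/17
obs B: pose=(7,-4,W) → sL=200, sR=40, mL=-160, mR=-40
sensor matrix S = [[5, 50/17], [200, 40]]; det S = -6600/17
solve [mL_A; mL_B] = S·[w00; w01] and [mR_A; mR_B] = S·[w10; w11]:
  w00 = -1, w01 = 1, w10 = 0, w11 = -1

-1 1 0 -1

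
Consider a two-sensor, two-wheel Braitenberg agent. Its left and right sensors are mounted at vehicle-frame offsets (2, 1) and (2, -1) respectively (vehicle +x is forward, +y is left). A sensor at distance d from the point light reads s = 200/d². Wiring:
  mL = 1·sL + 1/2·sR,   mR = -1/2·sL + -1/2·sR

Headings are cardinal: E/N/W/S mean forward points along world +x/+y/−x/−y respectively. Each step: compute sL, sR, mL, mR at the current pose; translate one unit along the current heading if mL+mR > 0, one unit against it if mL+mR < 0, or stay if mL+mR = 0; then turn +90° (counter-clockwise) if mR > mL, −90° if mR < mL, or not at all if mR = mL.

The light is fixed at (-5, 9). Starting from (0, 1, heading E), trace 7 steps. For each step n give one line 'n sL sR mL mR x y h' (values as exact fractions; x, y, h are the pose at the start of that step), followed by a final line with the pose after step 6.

n=0: pose=(0,1,E); sL=100/49, sR=20/13; mL=1790/637, mR=-1140/637; mL+mR=50/49 → advance +1; mR−mL=-2930/637 → turn -1·90°
n=1: pose=(1,1,S); sL=200/149, sR=8/5; mL=1596/745, mR=-1096/745; mL+mR=100/149 → advance +1; mR−mL=-2692/745 → turn -1·90°
n=2: pose=(1,0,W); sL=50/29, sR=5/2; mL=345/116, mR=-245/116; mL+mR=25/29 → advance +1; mR−mL=-295/58 → turn -1·90°
n=3: pose=(0,0,N); sL=40/13, sR=40/17; mL=940/221, mR=-600/221; mL+mR=20/13 → advance +1; mR−mL=-1540/221 → turn -1·90°
n=4: pose=(0,1,E); sL=100/49, sR=20/13; mL=1790/637, mR=-1140/637; mL+mR=50/49 → advance +1; mR−mL=-2930/637 → turn -1·90°
n=5: pose=(1,1,S); sL=200/149, sR=8/5; mL=1596/745, mR=-1096/745; mL+mR=100/149 → advance +1; mR−mL=-2692/745 → turn -1·90°
n=6: pose=(1,0,W); sL=50/29, sR=5/2; mL=345/116, mR=-245/116; mL+mR=25/29 → advance +1; mR−mL=-295/58 → turn -1·90°

0 100/49 20/13 1790/637 -1140/637 0 1 E
1 200/149 8/5 1596/745 -1096/745 1 1 S
2 50/29 5/2 345/116 -245/116 1 0 W
3 40/13 40/17 940/221 -600/221 0 0 N
4 100/49 20/13 1790/637 -1140/637 0 1 E
5 200/149 8/5 1596/745 -1096/745 1 1 S
6 50/29 5/2 345/116 -245/116 1 0 W
final 0 0 N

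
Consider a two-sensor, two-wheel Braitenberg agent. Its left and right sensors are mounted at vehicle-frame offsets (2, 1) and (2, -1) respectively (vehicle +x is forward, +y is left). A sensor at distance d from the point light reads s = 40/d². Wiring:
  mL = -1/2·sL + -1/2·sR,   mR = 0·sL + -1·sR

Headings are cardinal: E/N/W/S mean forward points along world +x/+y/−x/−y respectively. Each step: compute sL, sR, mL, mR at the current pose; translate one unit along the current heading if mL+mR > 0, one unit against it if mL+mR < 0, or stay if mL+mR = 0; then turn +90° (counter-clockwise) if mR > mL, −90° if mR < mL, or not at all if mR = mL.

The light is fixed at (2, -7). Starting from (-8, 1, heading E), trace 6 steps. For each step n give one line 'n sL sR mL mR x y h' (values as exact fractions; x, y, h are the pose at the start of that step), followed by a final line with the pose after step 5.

0 8/29 40/113 -1032/3277 -40/113 -8 1 E
1 5/17 2/9 -79/306 -2/9 -9 1 S
2 40/181 8/29 -1304/5249 -8/29 -9 2 E
3 4/17 20/109 -388/1853 -20/109 -10 2 S
4 40/221 40/181 -8040/40001 -40/181 -10 3 E
5 5/26 2/13 -9/52 -2/13 -11 3 S
final -11 4 E

n=0: pose=(-8,1,E); sL=8/29, sR=40/113; mL=-1032/3277, mR=-40/113; mL+mR=-2192/3277 → advance -1; mR−mL=-128/3277 → turn -1·90°
n=1: pose=(-9,1,S); sL=5/17, sR=2/9; mL=-79/306, mR=-2/9; mL+mR=-49/102 → advance -1; mR−mL=11/306 → turn +1·90°
n=2: pose=(-9,2,E); sL=40/181, sR=8/29; mL=-1304/5249, mR=-8/29; mL+mR=-2752/5249 → advance -1; mR−mL=-144/5249 → turn -1·90°
n=3: pose=(-10,2,S); sL=4/17, sR=20/109; mL=-388/1853, mR=-20/109; mL+mR=-728/1853 → advance -1; mR−mL=48/1853 → turn +1·90°
n=4: pose=(-10,3,E); sL=40/221, sR=40/181; mL=-8040/40001, mR=-40/181; mL+mR=-16880/40001 → advance -1; mR−mL=-800/40001 → turn -1·90°
n=5: pose=(-11,3,S); sL=5/26, sR=2/13; mL=-9/52, mR=-2/13; mL+mR=-17/52 → advance -1; mR−mL=1/52 → turn +1·90°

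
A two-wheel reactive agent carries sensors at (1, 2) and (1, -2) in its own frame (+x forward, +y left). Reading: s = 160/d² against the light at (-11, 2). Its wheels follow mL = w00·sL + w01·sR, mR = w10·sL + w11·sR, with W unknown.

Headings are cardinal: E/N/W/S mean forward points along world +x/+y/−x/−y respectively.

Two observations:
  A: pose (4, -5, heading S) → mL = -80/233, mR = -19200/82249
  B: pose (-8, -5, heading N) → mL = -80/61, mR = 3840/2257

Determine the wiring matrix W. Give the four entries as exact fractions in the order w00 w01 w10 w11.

obs A: pose=(4,-5,S) → sL=160/353, sR=160/233, mL=-80/233, mR=-19200/82249
obs B: pose=(-8,-5,N) → sL=160/37, sR=160/61, mL=-80/61, mR=3840/2257
sensor matrix S = [[160/353, 160/233], [160/37, 160/61]]; det S = -330547200/185635993
solve [mL_A; mL_B] = S·[w00; w01] and [mR_A; mR_B] = S·[w10; w11]:
  w00 = 0, w01 = -1/2, w10 = 1, w11 = -1

0 -1/2 1 -1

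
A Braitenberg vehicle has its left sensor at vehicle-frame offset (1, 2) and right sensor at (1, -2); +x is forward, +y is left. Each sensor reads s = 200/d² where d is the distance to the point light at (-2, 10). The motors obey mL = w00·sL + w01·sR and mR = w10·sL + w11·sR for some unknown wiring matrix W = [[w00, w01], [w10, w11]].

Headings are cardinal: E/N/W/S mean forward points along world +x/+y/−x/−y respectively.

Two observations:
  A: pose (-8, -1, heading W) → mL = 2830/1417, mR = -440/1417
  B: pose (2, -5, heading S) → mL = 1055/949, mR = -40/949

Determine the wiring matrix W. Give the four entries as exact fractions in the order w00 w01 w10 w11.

obs A: pose=(-8,-1,W) → sL=100/109, sR=20/13, mL=2830/1417, mR=-440/1417
obs B: pose=(2,-5,S) → sL=50/73, sR=10/13, mL=1055/949, mR=-40/949
sensor matrix S = [[100/109, 20/13], [50/73, 10/13]]; det S = -36000/103441
solve [mL_A; mL_B] = S·[w00; w01] and [mR_A; mR_B] = S·[w10; w11]:
  w00 = 1/2, w01 = 1, w10 = 1/2, w11 = -1/2

1/2 1 1/2 -1/2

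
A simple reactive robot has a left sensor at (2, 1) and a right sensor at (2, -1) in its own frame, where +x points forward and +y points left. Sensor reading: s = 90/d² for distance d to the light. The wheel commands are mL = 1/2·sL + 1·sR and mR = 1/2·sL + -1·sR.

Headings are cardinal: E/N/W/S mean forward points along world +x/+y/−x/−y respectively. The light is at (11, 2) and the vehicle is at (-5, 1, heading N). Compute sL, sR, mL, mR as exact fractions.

left sensor world pos  = (-6, 3); dL² = 290
right sensor world pos = (-4, 3); dR² = 226
sL = 90/290 = 9/29
sR = 90/226 = 45/113
mL = 1/2·sL + 1·sR = 3627/6554
mR = 1/2·sL + -1·sR = -1593/6554

9/29 45/113 3627/6554 -1593/6554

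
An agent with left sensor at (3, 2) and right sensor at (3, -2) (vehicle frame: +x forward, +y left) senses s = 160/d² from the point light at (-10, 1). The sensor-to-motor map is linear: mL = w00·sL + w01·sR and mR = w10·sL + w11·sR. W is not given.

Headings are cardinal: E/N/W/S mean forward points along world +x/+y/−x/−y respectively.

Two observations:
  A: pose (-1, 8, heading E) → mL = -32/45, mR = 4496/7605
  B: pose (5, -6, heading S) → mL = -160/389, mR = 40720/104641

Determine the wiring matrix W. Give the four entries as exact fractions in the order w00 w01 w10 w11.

obs A: pose=(-1,8,E) → sL=32/45, sR=160/169, mL=-32/45, mR=4496/7605
obs B: pose=(5,-6,S) → sL=160/389, sR=160/269, mL=-160/389, mR=40720/104641
sensor matrix S = [[32/45, 160/169], [160/389, 160/269]]; det S = 5341184/159158961
solve [mL_A; mL_B] = S·[w00; w01] and [mR_A; mR_B] = S·[w10; w11]:
  w00 = -1, w01 = 0, w10 = -1/2, w11 = 1

-1 0 -1/2 1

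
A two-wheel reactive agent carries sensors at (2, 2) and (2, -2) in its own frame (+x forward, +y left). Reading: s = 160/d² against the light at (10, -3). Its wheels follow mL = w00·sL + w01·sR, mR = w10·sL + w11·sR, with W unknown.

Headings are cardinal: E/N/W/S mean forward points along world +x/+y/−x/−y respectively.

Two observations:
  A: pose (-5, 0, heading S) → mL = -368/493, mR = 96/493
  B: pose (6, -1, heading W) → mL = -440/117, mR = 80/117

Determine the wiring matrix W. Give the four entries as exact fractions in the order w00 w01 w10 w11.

-1/2 -1/2 1/2 -1/2

obs A: pose=(-5,0,S) → sL=16/17, sR=16/29, mL=-368/493, mR=96/493
obs B: pose=(6,-1,W) → sL=40/9, sR=40/13, mL=-440/117, mR=80/117
sensor matrix S = [[16/17, 16/29], [40/9, 40/13]]; det S = 25600/57681
solve [mL_A; mL_B] = S·[w00; w01] and [mR_A; mR_B] = S·[w10; w11]:
  w00 = -1/2, w01 = -1/2, w10 = 1/2, w11 = -1/2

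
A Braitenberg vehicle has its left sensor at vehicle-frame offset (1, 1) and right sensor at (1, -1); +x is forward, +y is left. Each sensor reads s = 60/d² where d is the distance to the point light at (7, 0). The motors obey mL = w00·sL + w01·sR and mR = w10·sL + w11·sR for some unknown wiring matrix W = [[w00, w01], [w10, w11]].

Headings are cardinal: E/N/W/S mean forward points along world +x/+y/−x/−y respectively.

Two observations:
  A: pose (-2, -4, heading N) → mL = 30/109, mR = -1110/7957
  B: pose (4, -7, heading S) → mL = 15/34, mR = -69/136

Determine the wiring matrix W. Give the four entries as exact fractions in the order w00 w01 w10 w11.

obs A: pose=(-2,-4,N) → sL=60/109, sR=60/73, mL=30/109, mR=-1110/7957
obs B: pose=(4,-7,S) → sL=15/17, sR=3/4, mL=15/34, mR=-69/136
sensor matrix S = [[60/109, 60/73], [15/17, 3/4]]; det S = -42255/135269
solve [mL_A; mL_B] = S·[w00; w01] and [mR_A; mR_B] = S·[w10; w11]:
  w00 = 1/2, w01 = 0, w10 = -1, w11 = 1/2

1/2 0 -1 1/2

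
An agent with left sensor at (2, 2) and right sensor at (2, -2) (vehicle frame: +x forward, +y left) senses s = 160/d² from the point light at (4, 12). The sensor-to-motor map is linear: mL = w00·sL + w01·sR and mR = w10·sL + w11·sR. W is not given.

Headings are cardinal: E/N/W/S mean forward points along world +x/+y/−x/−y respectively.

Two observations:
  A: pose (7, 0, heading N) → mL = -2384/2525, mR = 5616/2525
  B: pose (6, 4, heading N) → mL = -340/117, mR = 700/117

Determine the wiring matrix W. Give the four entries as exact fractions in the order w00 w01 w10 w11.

obs A: pose=(7,0,N) → sL=160/101, sR=32/25, mL=-2384/2525, mR=5616/2525
obs B: pose=(6,4,N) → sL=40/9, sR=40/13, mL=-340/117, mR=700/117
sensor matrix S = [[160/101, 32/25], [40/9, 40/13]]; det S = -48128/59085
solve [mL_A; mL_B] = S·[w00; w01] and [mR_A; mR_B] = S·[w10; w11]:
  w00 = -1, w01 = 1/2, w10 = 1, w11 = 1/2

-1 1/2 1 1/2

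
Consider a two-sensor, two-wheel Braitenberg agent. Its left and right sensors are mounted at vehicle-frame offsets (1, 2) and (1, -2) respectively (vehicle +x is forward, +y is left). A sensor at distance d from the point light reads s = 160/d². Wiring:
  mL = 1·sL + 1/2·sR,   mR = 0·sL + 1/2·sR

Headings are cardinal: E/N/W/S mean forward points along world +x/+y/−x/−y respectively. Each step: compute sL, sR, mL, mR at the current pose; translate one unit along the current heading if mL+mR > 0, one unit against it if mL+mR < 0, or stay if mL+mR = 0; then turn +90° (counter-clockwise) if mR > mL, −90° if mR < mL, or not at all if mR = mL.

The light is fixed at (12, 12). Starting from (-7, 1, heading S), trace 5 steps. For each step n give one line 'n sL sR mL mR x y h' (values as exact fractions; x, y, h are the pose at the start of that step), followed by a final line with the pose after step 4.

n=0: pose=(-7,1,S); sL=160/433, sR=32/117; mL=25648/50661, mR=16/117; mL+mR=32576/50661 → advance +1; mR−mL=-160/433 → turn -1·90°
n=1: pose=(-7,0,W); sL=40/149, sR=8/25; mL=1596/3725, mR=4/25; mL+mR=2192/3725 → advance +1; mR−mL=-40/149 → turn -1·90°
n=2: pose=(-8,0,N); sL=32/121, sR=32/89; mL=4784/10769, mR=16/89; mL+mR=6720/10769 → advance +1; mR−mL=-32/121 → turn -1·90°
n=3: pose=(-8,1,E); sL=80/221, sR=16/53; mL=6008/11713, mR=8/53; mL+mR=7776/11713 → advance +1; mR−mL=-80/221 → turn -1·90°
n=4: pose=(-7,1,S); sL=160/433, sR=32/117; mL=25648/50661, mR=16/117; mL+mR=32576/50661 → advance +1; mR−mL=-160/433 → turn -1·90°

0 160/433 32/117 25648/50661 16/117 -7 1 S
1 40/149 8/25 1596/3725 4/25 -7 0 W
2 32/121 32/89 4784/10769 16/89 -8 0 N
3 80/221 16/53 6008/11713 8/53 -8 1 E
4 160/433 32/117 25648/50661 16/117 -7 1 S
final -7 0 W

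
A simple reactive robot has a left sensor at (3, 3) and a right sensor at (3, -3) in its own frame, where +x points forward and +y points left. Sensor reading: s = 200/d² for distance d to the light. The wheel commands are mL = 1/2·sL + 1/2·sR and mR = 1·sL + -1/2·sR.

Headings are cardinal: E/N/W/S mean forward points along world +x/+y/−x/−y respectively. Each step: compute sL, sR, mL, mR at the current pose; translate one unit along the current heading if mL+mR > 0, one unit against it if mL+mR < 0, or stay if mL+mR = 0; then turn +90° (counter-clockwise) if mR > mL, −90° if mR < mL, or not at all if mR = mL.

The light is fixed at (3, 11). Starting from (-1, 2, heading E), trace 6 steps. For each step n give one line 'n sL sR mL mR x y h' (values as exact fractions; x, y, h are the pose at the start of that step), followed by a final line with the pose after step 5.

0 200/37 40/29 3640/1073 5060/1073 -1 2 E
1 25/9 50/9 25/6 0 0 2 N
2 8 200/121 584/121 868/121 0 3 E
3 4 100/13 76/13 2/13 1 3 N
4 200/17 200/101 11800/1717 18500/1717 1 4 E
5 25/4 10 65/8 5/4 2 4 N
final 2 5 E

n=0: pose=(-1,2,E); sL=200/37, sR=40/29; mL=3640/1073, mR=5060/1073; mL+mR=300/37 → advance +1; mR−mL=1420/1073 → turn +1·90°
n=1: pose=(0,2,N); sL=25/9, sR=50/9; mL=25/6, mR=0; mL+mR=25/6 → advance +1; mR−mL=-25/6 → turn -1·90°
n=2: pose=(0,3,E); sL=8, sR=200/121; mL=584/121, mR=868/121; mL+mR=12 → advance +1; mR−mL=284/121 → turn +1·90°
n=3: pose=(1,3,N); sL=4, sR=100/13; mL=76/13, mR=2/13; mL+mR=6 → advance +1; mR−mL=-74/13 → turn -1·90°
n=4: pose=(1,4,E); sL=200/17, sR=200/101; mL=11800/1717, mR=18500/1717; mL+mR=300/17 → advance +1; mR−mL=6700/1717 → turn +1·90°
n=5: pose=(2,4,N); sL=25/4, sR=10; mL=65/8, mR=5/4; mL+mR=75/8 → advance +1; mR−mL=-55/8 → turn -1·90°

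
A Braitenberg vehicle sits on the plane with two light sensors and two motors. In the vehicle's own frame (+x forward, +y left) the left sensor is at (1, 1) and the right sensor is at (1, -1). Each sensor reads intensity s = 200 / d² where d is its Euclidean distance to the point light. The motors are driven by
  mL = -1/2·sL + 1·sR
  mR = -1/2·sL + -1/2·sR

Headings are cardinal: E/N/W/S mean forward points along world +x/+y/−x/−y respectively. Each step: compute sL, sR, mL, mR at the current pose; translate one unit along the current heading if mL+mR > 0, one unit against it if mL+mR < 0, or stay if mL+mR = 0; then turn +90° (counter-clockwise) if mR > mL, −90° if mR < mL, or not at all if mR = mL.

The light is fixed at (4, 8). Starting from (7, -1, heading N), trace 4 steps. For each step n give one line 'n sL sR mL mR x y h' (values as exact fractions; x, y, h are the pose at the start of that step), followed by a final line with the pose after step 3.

n=0: pose=(7,-1,N); sL=50/17, sR=5/2; mL=35/34, mR=-185/68; mL+mR=-115/68 → advance -1; mR−mL=-15/4 → turn -1·90°
n=1: pose=(7,-2,E); sL=200/97, sR=200/137; mL=5700/13289, mR=-23400/13289; mL+mR=-17700/13289 → advance -1; mR−mL=-300/137 → turn -1·90°
n=2: pose=(6,-2,S); sL=20/13, sR=100/61; mL=690/793, mR=-1260/793; mL+mR=-570/793 → advance -1; mR−mL=-150/61 → turn -1·90°
n=3: pose=(6,-1,W); sL=200/101, sR=40/13; mL=2740/1313, mR=-3320/1313; mL+mR=-580/1313 → advance -1; mR−mL=-60/13 → turn -1·90°

0 50/17 5/2 35/34 -185/68 7 -1 N
1 200/97 200/137 5700/13289 -23400/13289 7 -2 E
2 20/13 100/61 690/793 -1260/793 6 -2 S
3 200/101 40/13 2740/1313 -3320/1313 6 -1 W
final 7 -1 N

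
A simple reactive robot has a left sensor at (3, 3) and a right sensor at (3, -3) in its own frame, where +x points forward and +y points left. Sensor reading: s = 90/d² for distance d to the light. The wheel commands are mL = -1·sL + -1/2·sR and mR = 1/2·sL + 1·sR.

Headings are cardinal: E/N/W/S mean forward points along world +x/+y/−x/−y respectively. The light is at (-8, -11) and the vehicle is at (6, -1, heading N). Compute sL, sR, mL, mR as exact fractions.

left sensor world pos  = (3, 2); dL² = 290
right sensor world pos = (9, 2); dR² = 458
sL = 90/290 = 9/29
sR = 90/458 = 45/229
mL = -1·sL + -1/2·sR = -5427/13282
mR = 1/2·sL + 1·sR = 4671/13282

9/29 45/229 -5427/13282 4671/13282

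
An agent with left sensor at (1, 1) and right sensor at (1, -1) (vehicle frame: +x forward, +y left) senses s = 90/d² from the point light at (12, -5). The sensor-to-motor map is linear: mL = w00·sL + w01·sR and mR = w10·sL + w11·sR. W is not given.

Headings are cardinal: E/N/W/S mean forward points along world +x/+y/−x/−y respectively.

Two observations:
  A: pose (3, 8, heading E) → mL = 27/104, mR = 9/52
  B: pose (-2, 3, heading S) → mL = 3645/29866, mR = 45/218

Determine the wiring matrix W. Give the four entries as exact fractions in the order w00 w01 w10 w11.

-1/2 1 1/2 0

obs A: pose=(3,8,E) → sL=9/26, sR=45/104, mL=27/104, mR=9/52
obs B: pose=(-2,3,S) → sL=45/109, sR=45/137, mL=3645/29866, mR=45/218
sensor matrix S = [[9/26, 45/104], [45/109, 45/137]]; det S = -100845/1553032
solve [mL_A; mL_B] = S·[w00; w01] and [mR_A; mR_B] = S·[w10; w11]:
  w00 = -1/2, w01 = 1, w10 = 1/2, w11 = 0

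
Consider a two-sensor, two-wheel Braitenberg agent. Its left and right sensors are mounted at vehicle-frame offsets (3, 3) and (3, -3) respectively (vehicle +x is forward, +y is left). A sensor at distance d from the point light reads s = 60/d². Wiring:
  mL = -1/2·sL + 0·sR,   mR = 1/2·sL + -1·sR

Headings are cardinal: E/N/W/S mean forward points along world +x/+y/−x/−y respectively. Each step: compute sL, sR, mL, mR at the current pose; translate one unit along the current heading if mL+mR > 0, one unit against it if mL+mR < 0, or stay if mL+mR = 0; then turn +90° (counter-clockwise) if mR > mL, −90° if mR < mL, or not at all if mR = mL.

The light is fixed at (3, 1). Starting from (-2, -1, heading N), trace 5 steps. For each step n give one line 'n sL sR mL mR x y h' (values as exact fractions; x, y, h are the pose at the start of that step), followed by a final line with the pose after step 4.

n=0: pose=(-2,-1,N); sL=12/13, sR=12; mL=-6/13, mR=-150/13; mL+mR=-12 → advance -1; mR−mL=-144/13 → turn -1·90°
n=1: pose=(-2,-2,E); sL=15, sR=3/2; mL=-15/2, mR=6; mL+mR=-3/2 → advance -1; mR−mL=27/2 → turn +1·90°
n=2: pose=(-3,-2,N); sL=20/27, sR=20/3; mL=-10/27, mR=-170/27; mL+mR=-20/3 → advance -1; mR−mL=-160/27 → turn -1·90°
n=3: pose=(-3,-3,E); sL=6, sR=30/29; mL=-3, mR=57/29; mL+mR=-30/29 → advance -1; mR−mL=144/29 → turn +1·90°
n=4: pose=(-4,-3,N); sL=60/101, sR=60/17; mL=-30/101, mR=-5550/1717; mL+mR=-60/17 → advance -1; mR−mL=-5040/1717 → turn -1·90°

0 12/13 12 -6/13 -150/13 -2 -1 N
1 15 3/2 -15/2 6 -2 -2 E
2 20/27 20/3 -10/27 -170/27 -3 -2 N
3 6 30/29 -3 57/29 -3 -3 E
4 60/101 60/17 -30/101 -5550/1717 -4 -3 N
final -4 -4 E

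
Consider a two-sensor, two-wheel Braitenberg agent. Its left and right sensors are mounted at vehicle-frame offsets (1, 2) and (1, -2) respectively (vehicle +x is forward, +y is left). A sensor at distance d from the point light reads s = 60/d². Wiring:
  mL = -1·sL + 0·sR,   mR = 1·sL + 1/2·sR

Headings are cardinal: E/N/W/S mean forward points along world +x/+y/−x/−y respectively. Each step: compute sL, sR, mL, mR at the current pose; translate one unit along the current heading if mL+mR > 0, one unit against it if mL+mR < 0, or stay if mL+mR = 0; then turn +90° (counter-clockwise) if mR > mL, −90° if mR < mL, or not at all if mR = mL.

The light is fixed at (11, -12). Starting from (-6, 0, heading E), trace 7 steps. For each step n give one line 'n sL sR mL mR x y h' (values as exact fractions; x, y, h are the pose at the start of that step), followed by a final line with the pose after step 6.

0 15/113 15/89 -15/113 4365/20114 -6 0 E
1 60/493 12/73 -60/493 7338/35989 -5 0 N
2 6/41 30/257 -6/41 2157/10537 -5 1 W
3 20/123 12/101 -20/123 2758/12423 -6 1 S
4 15/113 15/89 -15/113 4365/20114 -6 0 E
5 60/493 12/73 -60/493 7338/35989 -5 0 N
6 6/41 30/257 -6/41 2157/10537 -5 1 W
final -6 1 S

n=0: pose=(-6,0,E); sL=15/113, sR=15/89; mL=-15/113, mR=4365/20114; mL+mR=15/178 → advance +1; mR−mL=7035/20114 → turn +1·90°
n=1: pose=(-5,0,N); sL=60/493, sR=12/73; mL=-60/493, mR=7338/35989; mL+mR=6/73 → advance +1; mR−mL=11718/35989 → turn +1·90°
n=2: pose=(-5,1,W); sL=6/41, sR=30/257; mL=-6/41, mR=2157/10537; mL+mR=15/257 → advance +1; mR−mL=3699/10537 → turn +1·90°
n=3: pose=(-6,1,S); sL=20/123, sR=12/101; mL=-20/123, mR=2758/12423; mL+mR=6/101 → advance +1; mR−mL=4778/12423 → turn +1·90°
n=4: pose=(-6,0,E); sL=15/113, sR=15/89; mL=-15/113, mR=4365/20114; mL+mR=15/178 → advance +1; mR−mL=7035/20114 → turn +1·90°
n=5: pose=(-5,0,N); sL=60/493, sR=12/73; mL=-60/493, mR=7338/35989; mL+mR=6/73 → advance +1; mR−mL=11718/35989 → turn +1·90°
n=6: pose=(-5,1,W); sL=6/41, sR=30/257; mL=-6/41, mR=2157/10537; mL+mR=15/257 → advance +1; mR−mL=3699/10537 → turn +1·90°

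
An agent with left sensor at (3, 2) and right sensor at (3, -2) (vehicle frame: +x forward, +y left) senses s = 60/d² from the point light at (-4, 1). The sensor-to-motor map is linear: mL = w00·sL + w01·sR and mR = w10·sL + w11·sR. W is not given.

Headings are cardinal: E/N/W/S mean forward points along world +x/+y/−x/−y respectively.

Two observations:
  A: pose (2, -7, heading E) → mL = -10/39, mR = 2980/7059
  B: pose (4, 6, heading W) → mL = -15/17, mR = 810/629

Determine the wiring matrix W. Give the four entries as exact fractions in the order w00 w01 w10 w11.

-1/2 0 1/2 1/2

obs A: pose=(2,-7,E) → sL=20/39, sR=60/181, mL=-10/39, mR=2980/7059
obs B: pose=(4,6,W) → sL=30/17, sR=30/37, mL=-15/17, mR=810/629
sensor matrix S = [[20/39, 60/181], [30/17, 30/37]]; det S = -250400/1480037
solve [mL_A; mL_B] = S·[w00; w01] and [mR_A; mR_B] = S·[w10; w11]:
  w00 = -1/2, w01 = 0, w10 = 1/2, w11 = 1/2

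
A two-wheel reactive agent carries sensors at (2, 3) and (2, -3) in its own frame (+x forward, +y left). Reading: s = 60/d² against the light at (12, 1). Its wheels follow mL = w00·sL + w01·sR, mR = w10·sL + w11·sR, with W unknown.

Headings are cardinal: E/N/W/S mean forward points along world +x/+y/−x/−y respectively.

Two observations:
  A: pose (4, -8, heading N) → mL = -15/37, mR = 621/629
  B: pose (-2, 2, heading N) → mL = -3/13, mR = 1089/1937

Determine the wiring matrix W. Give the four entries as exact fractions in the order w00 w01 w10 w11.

obs A: pose=(4,-8,N) → sL=6/17, sR=30/37, mL=-15/37, mR=621/629
obs B: pose=(-2,2,N) → sL=30/149, sR=6/13, mL=-3/13, mR=1089/1937
sensor matrix S = [[6/17, 30/37], [30/149, 6/13]]; det S = -432/1218373
solve [mL_A; mL_B] = S·[w00; w01] and [mR_A; mR_B] = S·[w10; w11]:
  w00 = 0, w01 = -1/2, w10 = 1/2, w11 = 1

0 -1/2 1/2 1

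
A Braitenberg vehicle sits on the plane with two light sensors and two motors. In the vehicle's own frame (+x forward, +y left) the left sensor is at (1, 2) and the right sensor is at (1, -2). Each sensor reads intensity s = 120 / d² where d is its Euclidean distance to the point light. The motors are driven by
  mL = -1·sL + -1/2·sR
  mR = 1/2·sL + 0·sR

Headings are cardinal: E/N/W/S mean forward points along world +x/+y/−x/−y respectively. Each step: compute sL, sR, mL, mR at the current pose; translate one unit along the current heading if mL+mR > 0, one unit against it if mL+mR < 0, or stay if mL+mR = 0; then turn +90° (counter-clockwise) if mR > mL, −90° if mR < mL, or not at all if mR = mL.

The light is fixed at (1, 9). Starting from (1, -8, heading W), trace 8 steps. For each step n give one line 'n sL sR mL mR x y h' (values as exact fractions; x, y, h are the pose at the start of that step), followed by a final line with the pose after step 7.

n=0: pose=(1,-8,W); sL=60/181, sR=60/113; mL=-12210/20453, mR=30/181; mL+mR=-8820/20453 → advance -1; mR−mL=15600/20453 → turn +1·90°
n=1: pose=(2,-8,S); sL=40/111, sR=24/65; mL=-3932/7215, mR=20/111; mL+mR=-2632/7215 → advance -1; mR−mL=1744/2405 → turn +1·90°
n=2: pose=(2,-7,E); sL=3/5, sR=15/41; mL=-321/410, mR=3/10; mL+mR=-99/205 → advance -1; mR−mL=222/205 → turn +1·90°
n=3: pose=(1,-7,N); sL=120/229, sR=120/229; mL=-180/229, mR=60/229; mL+mR=-120/229 → advance -1; mR−mL=240/229 → turn +1·90°
n=4: pose=(1,-8,W); sL=60/181, sR=60/113; mL=-12210/20453, mR=30/181; mL+mR=-8820/20453 → advance -1; mR−mL=15600/20453 → turn +1·90°
n=5: pose=(2,-8,S); sL=40/111, sR=24/65; mL=-3932/7215, mR=20/111; mL+mR=-2632/7215 → advance -1; mR−mL=1744/2405 → turn +1·90°
n=6: pose=(2,-7,E); sL=3/5, sR=15/41; mL=-321/410, mR=3/10; mL+mR=-99/205 → advance -1; mR−mL=222/205 → turn +1·90°
n=7: pose=(1,-7,N); sL=120/229, sR=120/229; mL=-180/229, mR=60/229; mL+mR=-120/229 → advance -1; mR−mL=240/229 → turn +1·90°

0 60/181 60/113 -12210/20453 30/181 1 -8 W
1 40/111 24/65 -3932/7215 20/111 2 -8 S
2 3/5 15/41 -321/410 3/10 2 -7 E
3 120/229 120/229 -180/229 60/229 1 -7 N
4 60/181 60/113 -12210/20453 30/181 1 -8 W
5 40/111 24/65 -3932/7215 20/111 2 -8 S
6 3/5 15/41 -321/410 3/10 2 -7 E
7 120/229 120/229 -180/229 60/229 1 -7 N
final 1 -8 W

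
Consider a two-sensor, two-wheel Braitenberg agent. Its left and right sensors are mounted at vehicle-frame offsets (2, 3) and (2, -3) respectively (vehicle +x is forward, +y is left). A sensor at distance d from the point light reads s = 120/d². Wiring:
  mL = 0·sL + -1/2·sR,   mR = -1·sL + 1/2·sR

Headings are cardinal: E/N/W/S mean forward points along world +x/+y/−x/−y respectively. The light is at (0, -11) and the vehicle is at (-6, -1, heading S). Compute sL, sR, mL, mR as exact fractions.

120/73 24/29 -12/29 -2604/2117

left sensor world pos  = (-3, -3); dL² = 73
right sensor world pos = (-9, -3); dR² = 145
sL = 120/73 = 120/73
sR = 120/145 = 24/29
mL = 0·sL + -1/2·sR = -12/29
mR = -1·sL + 1/2·sR = -2604/2117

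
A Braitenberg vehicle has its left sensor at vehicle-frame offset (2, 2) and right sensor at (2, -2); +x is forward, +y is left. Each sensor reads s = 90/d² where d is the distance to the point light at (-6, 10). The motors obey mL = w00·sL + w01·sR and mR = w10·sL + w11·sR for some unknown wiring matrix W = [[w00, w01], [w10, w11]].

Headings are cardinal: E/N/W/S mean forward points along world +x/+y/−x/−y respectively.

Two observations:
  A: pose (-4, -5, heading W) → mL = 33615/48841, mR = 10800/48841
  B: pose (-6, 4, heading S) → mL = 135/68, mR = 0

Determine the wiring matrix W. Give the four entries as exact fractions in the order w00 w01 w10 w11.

obs A: pose=(-4,-5,W) → sL=90/289, sR=90/169, mL=33615/48841, mR=10800/48841
obs B: pose=(-6,4,S) → sL=45/34, sR=45/34, mL=135/68, mR=0
sensor matrix S = [[90/289, 90/169], [45/34, 45/34]]; det S = -243000/830297
solve [mL_A; mL_B] = S·[w00; w01] and [mR_A; mR_B] = S·[w10; w11]:
  w00 = 1/2, w01 = 1, w10 = -1, w11 = 1

1/2 1 -1 1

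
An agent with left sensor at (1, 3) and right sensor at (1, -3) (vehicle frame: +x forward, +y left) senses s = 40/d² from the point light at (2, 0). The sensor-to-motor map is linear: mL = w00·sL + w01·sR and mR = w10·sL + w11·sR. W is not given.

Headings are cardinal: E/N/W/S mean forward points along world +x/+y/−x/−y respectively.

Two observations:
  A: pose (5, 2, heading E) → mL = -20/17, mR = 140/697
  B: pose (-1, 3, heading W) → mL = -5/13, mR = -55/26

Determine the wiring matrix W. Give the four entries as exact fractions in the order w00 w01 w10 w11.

0 -1/2 -1 1/2

obs A: pose=(5,2,E) → sL=40/41, sR=40/17, mL=-20/17, mR=140/697
obs B: pose=(-1,3,W) → sL=5/2, sR=10/13, mL=-5/13, mR=-55/26
sensor matrix S = [[40/41, 40/17], [5/2, 10/13]]; det S = -46500/9061
solve [mL_A; mL_B] = S·[w00; w01] and [mR_A; mR_B] = S·[w10; w11]:
  w00 = 0, w01 = -1/2, w10 = -1, w11 = 1/2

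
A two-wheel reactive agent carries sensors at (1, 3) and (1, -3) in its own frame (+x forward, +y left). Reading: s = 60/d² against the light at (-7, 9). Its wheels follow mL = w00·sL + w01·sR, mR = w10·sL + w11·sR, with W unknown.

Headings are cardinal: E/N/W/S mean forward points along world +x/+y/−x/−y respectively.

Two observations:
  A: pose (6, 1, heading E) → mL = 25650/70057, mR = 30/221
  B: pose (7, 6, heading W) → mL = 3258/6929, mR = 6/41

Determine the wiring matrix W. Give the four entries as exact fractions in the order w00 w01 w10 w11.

obs A: pose=(6,1,E) → sL=60/221, sR=60/317, mL=25650/70057, mR=30/221
obs B: pose=(7,6,W) → sL=12/41, sR=60/169, mL=3258/6929, mR=6/41
sensor matrix S = [[60/221, 60/317], [12/41, 60/169]]; det S = 19897920/485424953
solve [mL_A; mL_B] = S·[w00; w01] and [mR_A; mR_B] = S·[w10; w11]:
  w00 = 1, w01 = 1/2, w10 = 1/2, w11 = 0

1 1/2 1/2 0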